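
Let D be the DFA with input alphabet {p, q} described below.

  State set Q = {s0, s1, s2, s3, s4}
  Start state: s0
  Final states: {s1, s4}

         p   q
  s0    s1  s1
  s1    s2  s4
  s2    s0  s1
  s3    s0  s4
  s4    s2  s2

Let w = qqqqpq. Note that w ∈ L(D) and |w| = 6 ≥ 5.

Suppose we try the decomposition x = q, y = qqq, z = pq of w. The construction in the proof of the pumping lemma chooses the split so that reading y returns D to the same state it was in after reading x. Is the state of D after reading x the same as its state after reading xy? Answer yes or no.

yes

State sequence: s0 -q-> s1 -q-> s4 -q-> s2 -q-> s1

After x (step 1): s1. After xy (step 4): s1.
They match, so y = qqq drives D around a cycle from s1 back to itself; pumping y any number of times keeps D in s1 before reading z, and xyⁱz ∈ L(D) for every i ≥ 0.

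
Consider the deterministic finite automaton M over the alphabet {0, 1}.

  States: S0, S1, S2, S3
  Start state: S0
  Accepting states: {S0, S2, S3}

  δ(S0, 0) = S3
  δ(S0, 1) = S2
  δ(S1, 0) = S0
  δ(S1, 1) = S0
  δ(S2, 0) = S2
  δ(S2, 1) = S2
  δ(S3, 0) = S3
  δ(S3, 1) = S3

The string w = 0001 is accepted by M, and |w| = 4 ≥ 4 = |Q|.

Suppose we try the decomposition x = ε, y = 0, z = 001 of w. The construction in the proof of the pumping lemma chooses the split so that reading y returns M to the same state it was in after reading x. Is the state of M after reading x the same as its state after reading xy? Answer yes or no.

State sequence: S0 -0-> S3

After x (step 0): S0. After xy (step 1): S3.
They differ (S0 ≠ S3), so y is not a cycle from the state after x; this split is not the one the pumping-lemma construction produces, and pumping y need not keep the string in L(M).

no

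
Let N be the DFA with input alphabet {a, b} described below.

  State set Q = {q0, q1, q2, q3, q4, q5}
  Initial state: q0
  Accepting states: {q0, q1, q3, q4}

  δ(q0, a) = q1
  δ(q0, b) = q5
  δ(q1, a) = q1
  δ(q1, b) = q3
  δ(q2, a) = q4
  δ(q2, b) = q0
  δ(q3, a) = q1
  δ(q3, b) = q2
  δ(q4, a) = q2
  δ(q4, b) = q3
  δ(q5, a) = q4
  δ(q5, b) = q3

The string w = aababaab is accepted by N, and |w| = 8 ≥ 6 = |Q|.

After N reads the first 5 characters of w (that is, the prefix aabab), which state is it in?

Run of N on the first 5 characters of w = a a b a b:
  step 0: q0  (start)
  step 1: q1  (read a: q0→q1)
  step 2: q1  (read a: q1→q1)
  step 3: q3  (read b: q1→q3)
  step 4: q1  (read a: q3→q1)
  step 5: q3  (read b: q1→q3)

After reading 5 characters, N is in state q3.
(This kind of state-tracing is the core of the pumping-lemma construction: with 6 states, pigeonhole forces a repeat within the first 6 steps.)

q3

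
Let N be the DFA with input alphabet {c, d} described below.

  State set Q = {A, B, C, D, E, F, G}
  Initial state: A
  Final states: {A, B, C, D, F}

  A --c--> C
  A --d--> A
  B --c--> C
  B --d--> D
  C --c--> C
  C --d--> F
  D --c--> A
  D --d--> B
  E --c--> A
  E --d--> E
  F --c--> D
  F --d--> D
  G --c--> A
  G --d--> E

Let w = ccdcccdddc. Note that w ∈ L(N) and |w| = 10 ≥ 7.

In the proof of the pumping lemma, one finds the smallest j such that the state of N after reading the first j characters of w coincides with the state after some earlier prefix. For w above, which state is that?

C

State sequence: A -c-> C -c-> C -d-> F -c-> D -c-> A -c-> C -d-> F -d-> D -d-> B -c-> C
First repeat at step 2: C was already visited.

The earliest repeat is at step j = 2: N is in C, which it already visited at step i = 1.
With |Q| = 7, pigeonhole forces a state repeat no later than step 7; the substring read between the first and second visits to that state can be pumped.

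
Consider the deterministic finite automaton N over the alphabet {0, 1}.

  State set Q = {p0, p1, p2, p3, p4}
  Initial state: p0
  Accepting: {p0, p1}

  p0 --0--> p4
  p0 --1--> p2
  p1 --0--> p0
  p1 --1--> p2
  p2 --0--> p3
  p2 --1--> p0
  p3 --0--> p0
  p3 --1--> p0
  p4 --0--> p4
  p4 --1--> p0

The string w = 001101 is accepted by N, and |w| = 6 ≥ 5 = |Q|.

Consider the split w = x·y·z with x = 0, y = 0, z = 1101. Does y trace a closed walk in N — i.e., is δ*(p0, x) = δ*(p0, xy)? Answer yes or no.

yes

Run of N on the first 2 characters of w = 0 0:
  step 0: p0  (start)
  step 1: p4  (read 0: p0→p4)
  step 2: p4  (read 0: p4→p4)

After x (step 1): p4. After xy (step 2): p4.
They match, so y = 0 drives N around a cycle from p4 back to itself; pumping y any number of times keeps N in p4 before reading z, and xyⁱz ∈ L(N) for every i ≥ 0.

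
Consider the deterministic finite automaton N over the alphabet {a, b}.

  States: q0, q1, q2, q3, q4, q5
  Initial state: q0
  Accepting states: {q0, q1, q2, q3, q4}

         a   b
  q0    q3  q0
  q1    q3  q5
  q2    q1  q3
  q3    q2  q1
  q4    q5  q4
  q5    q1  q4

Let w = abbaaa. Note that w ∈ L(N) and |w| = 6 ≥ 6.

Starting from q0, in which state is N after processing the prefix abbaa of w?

q3

State sequence: q0 -a-> q3 -b-> q1 -b-> q5 -a-> q1 -a-> q3

After reading 5 characters, N is in state q3.
(This kind of state-tracing is the core of the pumping-lemma construction: with 6 states, pigeonhole forces a repeat within the first 6 steps.)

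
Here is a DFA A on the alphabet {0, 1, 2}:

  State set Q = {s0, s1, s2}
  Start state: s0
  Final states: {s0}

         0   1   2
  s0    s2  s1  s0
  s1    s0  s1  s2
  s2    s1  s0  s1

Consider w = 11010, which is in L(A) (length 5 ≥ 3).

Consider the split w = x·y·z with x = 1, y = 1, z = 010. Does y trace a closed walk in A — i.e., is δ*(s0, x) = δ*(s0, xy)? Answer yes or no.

Run of A on the first 2 characters of w = 1 1:
  step 0: s0  (start)
  step 1: s1  (read 1: s0→s1)
  step 2: s1  (read 1: s1→s1)

After x (step 1): s1. After xy (step 2): s1.
They match, so y = 1 drives A around a cycle from s1 back to itself; pumping y any number of times keeps A in s1 before reading z, and xyⁱz ∈ L(A) for every i ≥ 0.

yes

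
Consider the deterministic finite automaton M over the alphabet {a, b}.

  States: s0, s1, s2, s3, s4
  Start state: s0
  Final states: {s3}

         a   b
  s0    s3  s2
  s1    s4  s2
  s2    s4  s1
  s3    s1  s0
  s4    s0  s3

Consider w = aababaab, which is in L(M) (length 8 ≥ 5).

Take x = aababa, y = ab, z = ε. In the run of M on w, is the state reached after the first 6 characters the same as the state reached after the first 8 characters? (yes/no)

no

State sequence: s0 -a-> s3 -a-> s1 -b-> s2 -a-> s4 -b-> s3 -a-> s1 -a-> s4 -b-> s3

After x (step 6): s1. After xy (step 8): s3.
They differ (s1 ≠ s3), so y is not a cycle from the state after x; this split is not the one the pumping-lemma construction produces, and pumping y need not keep the string in L(M).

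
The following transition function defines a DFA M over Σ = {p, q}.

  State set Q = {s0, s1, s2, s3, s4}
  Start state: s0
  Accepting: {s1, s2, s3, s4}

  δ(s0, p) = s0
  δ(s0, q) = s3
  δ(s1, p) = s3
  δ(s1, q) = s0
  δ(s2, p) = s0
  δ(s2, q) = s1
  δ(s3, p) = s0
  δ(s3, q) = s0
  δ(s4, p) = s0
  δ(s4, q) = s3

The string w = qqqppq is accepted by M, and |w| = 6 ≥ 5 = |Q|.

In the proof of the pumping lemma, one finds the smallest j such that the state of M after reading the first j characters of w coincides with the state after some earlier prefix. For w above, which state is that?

Run of M on w = q q q p p q:
  step 0: s0  (start)
  step 1: s3  (read q: s0→s3)
  step 2: s0  (read q: s3→s0)   ← first repeat (s0 seen earlier)
  step 3: s3  (read q: s0→s3)
  step 4: s0  (read p: s3→s0)
  step 5: s0  (read p: s0→s0)
  step 6: s3  (read q: s0→s3)

The earliest repeat is at step j = 2: M is in s0, which it already visited at step i = 0.
Since M has 5 states, any run of length ≥ 5 visits 5+1 states, so by pigeonhole some state repeats within the first 5 steps — that repeat gives the pumpable loop.

s0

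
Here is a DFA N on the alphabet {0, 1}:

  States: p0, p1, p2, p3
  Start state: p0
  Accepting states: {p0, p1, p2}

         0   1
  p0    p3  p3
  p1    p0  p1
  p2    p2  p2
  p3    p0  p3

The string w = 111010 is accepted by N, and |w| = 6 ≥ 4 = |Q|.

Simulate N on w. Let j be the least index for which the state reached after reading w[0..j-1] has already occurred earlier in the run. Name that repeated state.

Run of N on w = 1 1 1 0 1 0:
  step 0: p0  (start)
  step 1: p3  (read 1: p0→p3)
  step 2: p3  (read 1: p3→p3)   ← first repeat (p3 seen earlier)
  step 3: p3  (read 1: p3→p3)
  step 4: p0  (read 0: p3→p0)
  step 5: p3  (read 1: p0→p3)
  step 6: p0  (read 0: p3→p0)

The earliest repeat is at step j = 2: N is in p3, which it already visited at step i = 1.

p3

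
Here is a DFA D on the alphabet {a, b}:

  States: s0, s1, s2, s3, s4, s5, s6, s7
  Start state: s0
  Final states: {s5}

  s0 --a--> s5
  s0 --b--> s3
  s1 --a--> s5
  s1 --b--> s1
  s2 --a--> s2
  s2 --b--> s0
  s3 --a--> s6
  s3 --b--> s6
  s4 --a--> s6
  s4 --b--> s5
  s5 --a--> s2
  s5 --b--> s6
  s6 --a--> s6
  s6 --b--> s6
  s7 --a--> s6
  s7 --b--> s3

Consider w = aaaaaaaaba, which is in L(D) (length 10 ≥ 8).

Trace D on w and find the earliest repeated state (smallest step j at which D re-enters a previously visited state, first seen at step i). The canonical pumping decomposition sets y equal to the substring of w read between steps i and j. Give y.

a

Run of D on w = a a a a a a a a b a:
  step 0: s0  (start)
  step 1: s5  (read a: s0→s5)
  step 2: s2  (read a: s5→s2)
  step 3: s2  (read a: s2→s2)   ← first repeat (s2 seen earlier)
  step 4: s2  (read a: s2→s2)
  step 5: s2  (read a: s2→s2)
  step 6: s2  (read a: s2→s2)
  step 7: s2  (read a: s2→s2)
  step 8: s2  (read a: s2→s2)
  step 9: s0  (read b: s2→s0)
  step 10: s5  (read a: s0→s5)

So i = 2, j = 3, giving x = w[0:2] = aa, y = w[2:3] = a, z = w[3:10] = aaaaaba.
Check: |xy| = 3 ≤ 8 and |y| = 1 ≥ 1. Reading y takes D from s2 back to s2, so every xyⁱz is accepted.
With |Q| = 8, pigeonhole forces a state repeat no later than step 8; the substring read between the first and second visits to that state can be pumped.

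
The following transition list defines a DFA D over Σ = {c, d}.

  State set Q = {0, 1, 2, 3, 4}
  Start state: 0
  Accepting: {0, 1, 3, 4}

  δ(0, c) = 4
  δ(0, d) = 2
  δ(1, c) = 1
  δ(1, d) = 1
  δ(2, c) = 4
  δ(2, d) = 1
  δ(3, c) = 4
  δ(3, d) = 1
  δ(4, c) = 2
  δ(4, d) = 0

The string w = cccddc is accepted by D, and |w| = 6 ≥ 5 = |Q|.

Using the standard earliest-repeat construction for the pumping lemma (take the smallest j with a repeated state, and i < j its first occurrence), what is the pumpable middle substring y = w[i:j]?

State sequence: 0 -c-> 4 -c-> 2 -c-> 4 -d-> 0 -d-> 2 -c-> 4
First repeat at step 3: 4 was already visited.

So i = 1, j = 3, giving x = w[0:1] = c, y = w[1:3] = cc, z = w[3:6] = ddc.
Check: |xy| = 3 ≤ 5 and |y| = 2 ≥ 1. Reading y takes D from 4 back to 4, so every xyⁱz is accepted.

cc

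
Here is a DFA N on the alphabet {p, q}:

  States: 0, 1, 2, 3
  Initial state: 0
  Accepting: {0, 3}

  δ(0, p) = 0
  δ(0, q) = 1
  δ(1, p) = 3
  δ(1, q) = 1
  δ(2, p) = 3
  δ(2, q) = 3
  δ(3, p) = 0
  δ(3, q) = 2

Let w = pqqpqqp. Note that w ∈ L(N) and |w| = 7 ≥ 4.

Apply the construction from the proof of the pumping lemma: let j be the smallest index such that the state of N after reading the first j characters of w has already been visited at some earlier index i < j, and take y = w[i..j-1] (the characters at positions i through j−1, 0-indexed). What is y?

p

Run of N on w = p q q p q q p:
  step 0: 0  (start)
  step 1: 0  (read p: 0→0)   ← first repeat (0 seen earlier)
  step 2: 1  (read q: 0→1)
  step 3: 1  (read q: 1→1)
  step 4: 3  (read p: 1→3)
  step 5: 2  (read q: 3→2)
  step 6: 3  (read q: 2→3)
  step 7: 0  (read p: 3→0)

So i = 0, j = 1, giving x = w[0:0] = ε, y = w[0:1] = p, z = w[1:7] = qqpqqp.
Check: |xy| = 1 ≤ 4 and |y| = 1 ≥ 1. Reading y takes N from 0 back to 0, so every xyⁱz is accepted.
Since N has 4 states, any run of length ≥ 4 visits 4+1 states, so by pigeonhole some state repeats within the first 4 steps — that repeat gives the pumpable loop.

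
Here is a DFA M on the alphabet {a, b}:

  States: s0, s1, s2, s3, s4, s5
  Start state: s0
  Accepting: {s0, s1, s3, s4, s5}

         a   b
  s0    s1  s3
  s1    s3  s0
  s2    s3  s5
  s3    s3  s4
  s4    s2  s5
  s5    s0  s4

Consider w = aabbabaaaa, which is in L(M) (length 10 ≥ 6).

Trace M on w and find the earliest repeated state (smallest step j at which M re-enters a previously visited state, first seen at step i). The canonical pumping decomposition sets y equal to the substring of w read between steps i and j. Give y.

aabba

Run of M on w = a a b b a b a a a a:
  step 0: s0  (start)
  step 1: s1  (read a: s0→s1)
  step 2: s3  (read a: s1→s3)
  step 3: s4  (read b: s3→s4)
  step 4: s5  (read b: s4→s5)
  step 5: s0  (read a: s5→s0)   ← first repeat (s0 seen earlier)
  step 6: s3  (read b: s0→s3)
  step 7: s3  (read a: s3→s3)
  step 8: s3  (read a: s3→s3)
  step 9: s3  (read a: s3→s3)
  step 10: s3  (read a: s3→s3)

So i = 0, j = 5, giving x = w[0:0] = ε, y = w[0:5] = aabba, z = w[5:10] = baaaa.
Check: |xy| = 5 ≤ 6 and |y| = 5 ≥ 1. Reading y takes M from s0 back to s0, so every xyⁱz is accepted.
Since M has 6 states, any run of length ≥ 6 visits 6+1 states, so by pigeonhole some state repeats within the first 6 steps — that repeat gives the pumpable loop.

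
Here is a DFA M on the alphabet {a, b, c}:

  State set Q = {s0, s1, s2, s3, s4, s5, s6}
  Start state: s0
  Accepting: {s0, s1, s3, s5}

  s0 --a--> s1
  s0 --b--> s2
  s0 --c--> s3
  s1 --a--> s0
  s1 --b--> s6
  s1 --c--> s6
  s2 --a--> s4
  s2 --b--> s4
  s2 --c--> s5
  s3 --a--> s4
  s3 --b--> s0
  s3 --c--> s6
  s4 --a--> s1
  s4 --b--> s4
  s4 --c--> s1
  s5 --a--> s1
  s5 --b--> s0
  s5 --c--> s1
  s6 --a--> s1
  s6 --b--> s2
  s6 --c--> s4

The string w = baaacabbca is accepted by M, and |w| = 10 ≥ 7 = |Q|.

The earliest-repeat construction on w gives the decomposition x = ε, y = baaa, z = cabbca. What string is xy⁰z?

cabbca

xy⁰z = xz = ε·cabbca = cabbca.
Reading y = baaa takes M from s0 back to s0, so after x the machine is still in s0, and z then leads to the accepting state s0. Hence cabbca ∈ L(M).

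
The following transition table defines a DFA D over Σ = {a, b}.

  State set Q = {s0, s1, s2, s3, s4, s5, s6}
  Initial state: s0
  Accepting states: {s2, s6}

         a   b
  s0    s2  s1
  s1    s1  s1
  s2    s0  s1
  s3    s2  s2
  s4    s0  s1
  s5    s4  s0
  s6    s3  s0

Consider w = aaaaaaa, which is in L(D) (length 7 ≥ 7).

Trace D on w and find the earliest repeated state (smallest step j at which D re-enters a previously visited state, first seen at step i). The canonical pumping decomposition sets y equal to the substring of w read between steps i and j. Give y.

aa

State sequence: s0 -a-> s2 -a-> s0 -a-> s2 -a-> s0 -a-> s2 -a-> s0 -a-> s2
First repeat at step 2: s0 was already visited.

So i = 0, j = 2, giving x = w[0:0] = ε, y = w[0:2] = aa, z = w[2:7] = aaaaa.
Check: |xy| = 2 ≤ 7 and |y| = 2 ≥ 1. Reading y takes D from s0 back to s0, so every xyⁱz is accepted.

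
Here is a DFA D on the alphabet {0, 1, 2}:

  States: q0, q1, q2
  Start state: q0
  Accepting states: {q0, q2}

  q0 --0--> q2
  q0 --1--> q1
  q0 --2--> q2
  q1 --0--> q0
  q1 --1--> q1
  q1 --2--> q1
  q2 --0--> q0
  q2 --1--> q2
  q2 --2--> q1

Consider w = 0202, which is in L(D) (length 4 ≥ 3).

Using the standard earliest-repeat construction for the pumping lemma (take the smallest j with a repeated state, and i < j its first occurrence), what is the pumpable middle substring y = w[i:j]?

State sequence: q0 -0-> q2 -2-> q1 -0-> q0 -2-> q2
First repeat at step 3: q0 was already visited.

So i = 0, j = 3, giving x = w[0:0] = ε, y = w[0:3] = 020, z = w[3:4] = 2.
Check: |xy| = 3 ≤ 3 and |y| = 3 ≥ 1. Reading y takes D from q0 back to q0, so every xyⁱz is accepted.
Since D has 3 states, any run of length ≥ 3 visits 3+1 states, so by pigeonhole some state repeats within the first 3 steps — that repeat gives the pumpable loop.

020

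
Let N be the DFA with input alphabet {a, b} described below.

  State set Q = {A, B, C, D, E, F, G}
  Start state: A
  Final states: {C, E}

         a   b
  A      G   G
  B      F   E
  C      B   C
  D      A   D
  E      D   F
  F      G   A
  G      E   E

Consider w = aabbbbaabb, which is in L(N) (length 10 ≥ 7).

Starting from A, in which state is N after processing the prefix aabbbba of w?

D

Run of N on the first 7 characters of w = a a b b b b a:
  step 0: A  (start)
  step 1: G  (read a: A→G)
  step 2: E  (read a: G→E)
  step 3: F  (read b: E→F)
  step 4: A  (read b: F→A)
  step 5: G  (read b: A→G)
  step 6: E  (read b: G→E)
  step 7: D  (read a: E→D)

After reading 7 characters, N is in state D.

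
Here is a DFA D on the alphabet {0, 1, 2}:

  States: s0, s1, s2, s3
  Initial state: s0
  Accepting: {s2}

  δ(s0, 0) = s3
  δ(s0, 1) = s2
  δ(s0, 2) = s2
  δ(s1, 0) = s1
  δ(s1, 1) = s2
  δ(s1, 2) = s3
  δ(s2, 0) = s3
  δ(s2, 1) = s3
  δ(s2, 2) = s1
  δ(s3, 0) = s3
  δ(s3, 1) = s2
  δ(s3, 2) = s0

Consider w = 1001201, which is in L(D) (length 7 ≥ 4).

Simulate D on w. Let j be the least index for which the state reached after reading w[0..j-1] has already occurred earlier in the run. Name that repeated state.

s3

Run of D on w = 1 0 0 1 2 0 1:
  step 0: s0  (start)
  step 1: s2  (read 1: s0→s2)
  step 2: s3  (read 0: s2→s3)
  step 3: s3  (read 0: s3→s3)   ← first repeat (s3 seen earlier)
  step 4: s2  (read 1: s3→s2)
  step 5: s1  (read 2: s2→s1)
  step 6: s1  (read 0: s1→s1)
  step 7: s2  (read 1: s1→s2)

The earliest repeat is at step j = 3: D is in s3, which it already visited at step i = 2.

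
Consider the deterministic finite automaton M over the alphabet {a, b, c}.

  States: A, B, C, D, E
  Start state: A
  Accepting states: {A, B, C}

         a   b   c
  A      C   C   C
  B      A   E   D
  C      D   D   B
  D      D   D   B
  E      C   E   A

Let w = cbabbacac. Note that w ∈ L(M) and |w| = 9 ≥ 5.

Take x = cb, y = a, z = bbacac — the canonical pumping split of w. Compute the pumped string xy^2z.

cbaabbacac

xy^2z = cb·a·a·bbacac = cbaabbacac.
Reading y = a takes M from D back to D, so after x·y·y the machine is still in D, and z then leads to the accepting state C. Hence cbaabbacac ∈ L(M).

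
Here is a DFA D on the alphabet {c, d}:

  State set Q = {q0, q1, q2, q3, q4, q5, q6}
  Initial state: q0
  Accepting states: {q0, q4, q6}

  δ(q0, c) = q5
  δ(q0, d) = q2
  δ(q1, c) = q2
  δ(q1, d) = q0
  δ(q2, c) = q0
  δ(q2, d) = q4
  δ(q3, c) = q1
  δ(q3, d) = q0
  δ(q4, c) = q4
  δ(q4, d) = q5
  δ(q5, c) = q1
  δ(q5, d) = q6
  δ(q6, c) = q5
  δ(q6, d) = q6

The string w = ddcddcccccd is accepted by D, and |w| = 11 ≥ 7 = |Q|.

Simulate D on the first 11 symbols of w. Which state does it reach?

q6

State sequence: q0 -d-> q2 -d-> q4 -c-> q4 -d-> q5 -d-> q6 -c-> q5 -c-> q1 -c-> q2 -c-> q0 -c-> q5 -d-> q6

After reading 11 characters, D is in state q6.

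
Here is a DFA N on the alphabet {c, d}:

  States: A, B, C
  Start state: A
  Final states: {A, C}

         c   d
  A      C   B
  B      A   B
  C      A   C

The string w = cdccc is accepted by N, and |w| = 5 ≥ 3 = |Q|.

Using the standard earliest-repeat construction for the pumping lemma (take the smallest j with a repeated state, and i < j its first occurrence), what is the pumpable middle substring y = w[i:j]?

d

Run of N on w = c d c c c:
  step 0: A  (start)
  step 1: C  (read c: A→C)
  step 2: C  (read d: C→C)   ← first repeat (C seen earlier)
  step 3: A  (read c: C→A)
  step 4: C  (read c: A→C)
  step 5: A  (read c: C→A)

So i = 1, j = 2, giving x = w[0:1] = c, y = w[1:2] = d, z = w[2:5] = ccc.
Check: |xy| = 2 ≤ 3 and |y| = 1 ≥ 1. Reading y takes N from C back to C, so every xyⁱz is accepted.
Since N has 3 states, any run of length ≥ 3 visits 3+1 states, so by pigeonhole some state repeats within the first 3 steps — that repeat gives the pumpable loop.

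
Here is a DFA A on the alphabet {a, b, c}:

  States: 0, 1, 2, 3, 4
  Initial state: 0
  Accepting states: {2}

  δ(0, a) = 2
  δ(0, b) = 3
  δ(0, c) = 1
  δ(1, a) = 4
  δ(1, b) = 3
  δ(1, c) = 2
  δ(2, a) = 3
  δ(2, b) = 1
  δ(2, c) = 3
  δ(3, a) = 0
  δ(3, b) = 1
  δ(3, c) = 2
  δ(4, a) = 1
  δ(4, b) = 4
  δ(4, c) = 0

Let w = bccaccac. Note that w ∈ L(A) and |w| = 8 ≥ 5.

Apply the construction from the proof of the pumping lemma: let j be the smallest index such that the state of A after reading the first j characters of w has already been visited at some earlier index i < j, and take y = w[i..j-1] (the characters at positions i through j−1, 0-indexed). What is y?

State sequence: 0 -b-> 3 -c-> 2 -c-> 3 -a-> 0 -c-> 1 -c-> 2 -a-> 3 -c-> 2
First repeat at step 3: 3 was already visited.

So i = 1, j = 3, giving x = w[0:1] = b, y = w[1:3] = cc, z = w[3:8] = accac.
Check: |xy| = 3 ≤ 5 and |y| = 2 ≥ 1. Reading y takes A from 3 back to 3, so every xyⁱz is accepted.

cc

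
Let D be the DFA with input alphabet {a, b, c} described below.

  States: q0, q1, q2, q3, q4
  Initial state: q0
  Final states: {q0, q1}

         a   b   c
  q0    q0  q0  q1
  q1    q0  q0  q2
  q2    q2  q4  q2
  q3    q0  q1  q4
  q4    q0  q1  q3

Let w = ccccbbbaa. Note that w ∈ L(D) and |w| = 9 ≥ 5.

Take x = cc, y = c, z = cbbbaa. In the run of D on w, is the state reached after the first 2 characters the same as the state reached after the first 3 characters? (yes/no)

yes

State sequence: q0 -c-> q1 -c-> q2 -c-> q2

After x (step 2): q2. After xy (step 3): q2.
They match, so y = c drives D around a cycle from q2 back to itself; pumping y any number of times keeps D in q2 before reading z, and xyⁱz ∈ L(D) for every i ≥ 0.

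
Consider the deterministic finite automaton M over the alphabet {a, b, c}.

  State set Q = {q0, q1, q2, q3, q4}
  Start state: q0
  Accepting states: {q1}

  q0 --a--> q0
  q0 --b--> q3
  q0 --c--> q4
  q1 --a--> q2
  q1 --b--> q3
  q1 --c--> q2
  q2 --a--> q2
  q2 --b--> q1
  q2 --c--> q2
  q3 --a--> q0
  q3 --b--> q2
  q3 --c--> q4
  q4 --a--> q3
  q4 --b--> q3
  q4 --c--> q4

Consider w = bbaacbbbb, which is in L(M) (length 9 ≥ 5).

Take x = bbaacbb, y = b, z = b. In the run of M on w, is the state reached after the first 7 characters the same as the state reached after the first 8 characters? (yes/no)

State sequence: q0 -b-> q3 -b-> q2 -a-> q2 -a-> q2 -c-> q2 -b-> q1 -b-> q3 -b-> q2

After x (step 7): q3. After xy (step 8): q2.
They differ (q3 ≠ q2), so y is not a cycle from the state after x; this split is not the one the pumping-lemma construction produces, and pumping y need not keep the string in L(M).

no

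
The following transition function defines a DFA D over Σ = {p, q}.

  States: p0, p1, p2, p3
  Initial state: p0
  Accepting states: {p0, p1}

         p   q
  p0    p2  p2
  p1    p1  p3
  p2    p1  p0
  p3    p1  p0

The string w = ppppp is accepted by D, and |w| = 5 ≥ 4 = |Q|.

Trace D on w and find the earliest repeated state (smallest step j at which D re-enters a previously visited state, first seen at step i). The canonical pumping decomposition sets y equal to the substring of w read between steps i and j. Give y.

Run of D on w = p p p p p:
  step 0: p0  (start)
  step 1: p2  (read p: p0→p2)
  step 2: p1  (read p: p2→p1)
  step 3: p1  (read p: p1→p1)   ← first repeat (p1 seen earlier)
  step 4: p1  (read p: p1→p1)
  step 5: p1  (read p: p1→p1)

So i = 2, j = 3, giving x = w[0:2] = pp, y = w[2:3] = p, z = w[3:5] = pp.
Check: |xy| = 3 ≤ 4 and |y| = 1 ≥ 1. Reading y takes D from p1 back to p1, so every xyⁱz is accepted.

p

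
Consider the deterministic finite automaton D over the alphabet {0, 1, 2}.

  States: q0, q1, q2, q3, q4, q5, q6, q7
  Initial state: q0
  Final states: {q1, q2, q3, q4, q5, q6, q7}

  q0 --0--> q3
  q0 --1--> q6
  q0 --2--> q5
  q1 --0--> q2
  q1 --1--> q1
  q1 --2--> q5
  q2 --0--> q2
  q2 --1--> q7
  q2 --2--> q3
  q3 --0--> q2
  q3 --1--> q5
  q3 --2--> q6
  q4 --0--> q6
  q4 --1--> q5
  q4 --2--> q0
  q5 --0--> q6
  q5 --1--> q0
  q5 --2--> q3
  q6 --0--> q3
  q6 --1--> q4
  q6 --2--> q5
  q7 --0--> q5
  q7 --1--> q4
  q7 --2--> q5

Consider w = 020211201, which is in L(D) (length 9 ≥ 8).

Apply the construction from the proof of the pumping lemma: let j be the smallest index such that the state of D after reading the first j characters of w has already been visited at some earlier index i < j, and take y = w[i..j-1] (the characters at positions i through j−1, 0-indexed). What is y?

20

Run of D on w = 0 2 0 2 1 1 2 0 1:
  step 0: q0  (start)
  step 1: q3  (read 0: q0→q3)
  step 2: q6  (read 2: q3→q6)
  step 3: q3  (read 0: q6→q3)   ← first repeat (q3 seen earlier)
  step 4: q6  (read 2: q3→q6)
  step 5: q4  (read 1: q6→q4)
  step 6: q5  (read 1: q4→q5)
  step 7: q3  (read 2: q5→q3)
  step 8: q2  (read 0: q3→q2)
  step 9: q7  (read 1: q2→q7)

So i = 1, j = 3, giving x = w[0:1] = 0, y = w[1:3] = 20, z = w[3:9] = 211201.
Check: |xy| = 3 ≤ 8 and |y| = 2 ≥ 1. Reading y takes D from q3 back to q3, so every xyⁱz is accepted.
The DFA has 8 states, so the proof of the pumping lemma guarantees a repeated state among the first 8+1 visited; the segment between the two visits is the pumpable y.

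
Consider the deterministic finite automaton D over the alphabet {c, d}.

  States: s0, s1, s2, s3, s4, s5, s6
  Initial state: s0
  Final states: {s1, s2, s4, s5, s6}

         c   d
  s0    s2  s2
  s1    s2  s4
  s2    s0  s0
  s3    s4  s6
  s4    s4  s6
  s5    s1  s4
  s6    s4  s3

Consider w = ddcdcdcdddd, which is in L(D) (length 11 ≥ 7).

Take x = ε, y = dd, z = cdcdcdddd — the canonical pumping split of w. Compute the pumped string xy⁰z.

cdcdcdddd

xy⁰z = xz = ε·cdcdcdddd = cdcdcdddd.
Reading y = dd takes D from s0 back to s0, so after x the machine is still in s0, and z then leads to the accepting state s2. Hence cdcdcdddd ∈ L(D).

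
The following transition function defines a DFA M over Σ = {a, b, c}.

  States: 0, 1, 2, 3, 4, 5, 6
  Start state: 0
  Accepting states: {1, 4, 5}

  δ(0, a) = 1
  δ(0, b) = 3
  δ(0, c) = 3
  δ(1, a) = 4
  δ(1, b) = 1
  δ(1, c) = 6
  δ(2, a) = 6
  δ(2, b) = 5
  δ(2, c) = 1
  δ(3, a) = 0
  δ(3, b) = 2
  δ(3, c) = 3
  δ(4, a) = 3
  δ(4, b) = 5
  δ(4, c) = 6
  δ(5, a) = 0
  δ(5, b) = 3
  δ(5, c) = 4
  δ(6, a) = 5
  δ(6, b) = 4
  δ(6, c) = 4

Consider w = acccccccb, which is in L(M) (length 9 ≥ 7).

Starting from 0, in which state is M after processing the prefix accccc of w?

Run of M on the first 6 characters of w = a c c c c c:
  step 0: 0  (start)
  step 1: 1  (read a: 0→1)
  step 2: 6  (read c: 1→6)
  step 3: 4  (read c: 6→4)
  step 4: 6  (read c: 4→6)
  step 5: 4  (read c: 6→4)
  step 6: 6  (read c: 4→6)

After reading 6 characters, M is in state 6.
(This kind of state-tracing is the core of the pumping-lemma construction: with 7 states, pigeonhole forces a repeat within the first 7 steps.)

6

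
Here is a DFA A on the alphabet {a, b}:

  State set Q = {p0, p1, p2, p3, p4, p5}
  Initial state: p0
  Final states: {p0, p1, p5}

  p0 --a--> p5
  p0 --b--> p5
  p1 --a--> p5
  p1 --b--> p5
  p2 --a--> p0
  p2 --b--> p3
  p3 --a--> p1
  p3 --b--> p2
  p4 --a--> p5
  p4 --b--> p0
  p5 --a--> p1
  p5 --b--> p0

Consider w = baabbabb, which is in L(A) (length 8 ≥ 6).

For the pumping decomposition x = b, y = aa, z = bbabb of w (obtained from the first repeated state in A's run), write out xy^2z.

xy^2z = b·aa·aa·bbabb = baaaabbabb.
Reading y = aa takes A from p5 back to p5, so after x·y·y the machine is still in p5, and z then leads to the accepting state p0. Hence baaaabbabb ∈ L(A).

baaaabbabb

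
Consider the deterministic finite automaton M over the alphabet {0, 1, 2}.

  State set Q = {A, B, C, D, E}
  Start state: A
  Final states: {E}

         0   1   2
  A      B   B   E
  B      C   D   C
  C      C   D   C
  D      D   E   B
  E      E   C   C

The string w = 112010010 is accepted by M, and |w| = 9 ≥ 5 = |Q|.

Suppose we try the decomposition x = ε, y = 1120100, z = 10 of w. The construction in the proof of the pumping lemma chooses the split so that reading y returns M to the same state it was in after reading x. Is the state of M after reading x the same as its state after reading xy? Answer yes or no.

State sequence: A -1-> B -1-> D -2-> B -0-> C -1-> D -0-> D -0-> D

After x (step 0): A. After xy (step 7): D.
They differ (A ≠ D), so y is not a cycle from the state after x; this split is not the one the pumping-lemma construction produces, and pumping y need not keep the string in L(M).

no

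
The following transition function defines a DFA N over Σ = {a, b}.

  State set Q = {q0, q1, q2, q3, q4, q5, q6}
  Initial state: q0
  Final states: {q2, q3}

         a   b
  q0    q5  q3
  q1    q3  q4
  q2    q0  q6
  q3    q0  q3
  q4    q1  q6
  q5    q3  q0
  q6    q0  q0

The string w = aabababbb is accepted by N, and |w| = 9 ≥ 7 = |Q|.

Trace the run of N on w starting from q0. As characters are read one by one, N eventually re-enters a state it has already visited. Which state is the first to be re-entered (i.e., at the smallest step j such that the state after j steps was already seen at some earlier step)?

State sequence: q0 -a-> q5 -a-> q3 -b-> q3 -a-> q0 -b-> q3 -a-> q0 -b-> q3 -b-> q3 -b-> q3
First repeat at step 3: q3 was already visited.

The earliest repeat is at step j = 3: N is in q3, which it already visited at step i = 2.
The DFA has 7 states, so the proof of the pumping lemma guarantees a repeated state among the first 7+1 visited; the segment between the two visits is the pumpable y.

q3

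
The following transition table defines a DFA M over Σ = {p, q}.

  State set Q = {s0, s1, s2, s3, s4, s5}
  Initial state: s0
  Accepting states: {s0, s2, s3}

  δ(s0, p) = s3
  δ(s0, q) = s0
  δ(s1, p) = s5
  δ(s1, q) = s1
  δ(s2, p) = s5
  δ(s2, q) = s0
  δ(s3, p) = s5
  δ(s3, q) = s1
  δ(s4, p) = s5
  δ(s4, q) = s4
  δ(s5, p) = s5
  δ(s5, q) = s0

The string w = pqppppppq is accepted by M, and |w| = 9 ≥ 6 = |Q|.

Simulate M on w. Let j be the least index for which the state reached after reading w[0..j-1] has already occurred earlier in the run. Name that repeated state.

s5

Run of M on w = p q p p p p p p q:
  step 0: s0  (start)
  step 1: s3  (read p: s0→s3)
  step 2: s1  (read q: s3→s1)
  step 3: s5  (read p: s1→s5)
  step 4: s5  (read p: s5→s5)   ← first repeat (s5 seen earlier)
  step 5: s5  (read p: s5→s5)
  step 6: s5  (read p: s5→s5)
  step 7: s5  (read p: s5→s5)
  step 8: s5  (read p: s5→s5)
  step 9: s0  (read q: s5→s0)

The earliest repeat is at step j = 4: M is in s5, which it already visited at step i = 3.
Pumping length from the standard proof: p = 6 (the number of states). The repeated state found above gives |xy| = j ≤ 6 and |y| = j − i ≥ 1.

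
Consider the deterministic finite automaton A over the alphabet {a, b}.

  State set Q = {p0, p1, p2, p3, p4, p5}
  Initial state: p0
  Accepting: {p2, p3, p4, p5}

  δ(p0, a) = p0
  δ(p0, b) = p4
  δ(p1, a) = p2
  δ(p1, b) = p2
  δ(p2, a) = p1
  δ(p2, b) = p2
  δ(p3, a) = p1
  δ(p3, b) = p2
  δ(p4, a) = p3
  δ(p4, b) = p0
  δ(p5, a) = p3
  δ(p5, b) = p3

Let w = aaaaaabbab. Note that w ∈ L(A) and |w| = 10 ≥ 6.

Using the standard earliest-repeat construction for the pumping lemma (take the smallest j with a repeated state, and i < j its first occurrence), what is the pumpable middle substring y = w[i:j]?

State sequence: p0 -a-> p0 -a-> p0 -a-> p0 -a-> p0 -a-> p0 -a-> p0 -b-> p4 -b-> p0 -a-> p0 -b-> p4
First repeat at step 1: p0 was already visited.

So i = 0, j = 1, giving x = w[0:0] = ε, y = w[0:1] = a, z = w[1:10] = aaaaabbab.
Check: |xy| = 1 ≤ 6 and |y| = 1 ≥ 1. Reading y takes A from p0 back to p0, so every xyⁱz is accepted.

a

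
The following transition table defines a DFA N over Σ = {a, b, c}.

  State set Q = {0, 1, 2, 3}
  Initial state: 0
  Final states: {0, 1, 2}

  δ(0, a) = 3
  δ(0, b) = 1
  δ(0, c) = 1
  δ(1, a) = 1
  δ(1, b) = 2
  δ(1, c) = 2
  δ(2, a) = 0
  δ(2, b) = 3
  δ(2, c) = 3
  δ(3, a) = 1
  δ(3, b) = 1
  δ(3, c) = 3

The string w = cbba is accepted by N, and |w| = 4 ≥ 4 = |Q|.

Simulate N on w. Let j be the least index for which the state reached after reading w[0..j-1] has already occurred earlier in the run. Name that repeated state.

1

Run of N on w = c b b a:
  step 0: 0  (start)
  step 1: 1  (read c: 0→1)
  step 2: 2  (read b: 1→2)
  step 3: 3  (read b: 2→3)
  step 4: 1  (read a: 3→1)   ← first repeat (1 seen earlier)

The earliest repeat is at step j = 4: N is in 1, which it already visited at step i = 1.
Since N has 4 states, any run of length ≥ 4 visits 4+1 states, so by pigeonhole some state repeats within the first 4 steps — that repeat gives the pumpable loop.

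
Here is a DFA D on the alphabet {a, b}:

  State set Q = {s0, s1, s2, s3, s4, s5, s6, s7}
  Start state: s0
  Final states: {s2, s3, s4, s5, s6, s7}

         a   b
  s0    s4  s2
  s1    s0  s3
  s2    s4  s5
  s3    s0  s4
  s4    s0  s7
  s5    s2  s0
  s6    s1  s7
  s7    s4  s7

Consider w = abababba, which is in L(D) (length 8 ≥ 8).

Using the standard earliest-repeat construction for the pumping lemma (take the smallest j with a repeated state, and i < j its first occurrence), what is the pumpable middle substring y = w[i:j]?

State sequence: s0 -a-> s4 -b-> s7 -a-> s4 -b-> s7 -a-> s4 -b-> s7 -b-> s7 -a-> s4
First repeat at step 3: s4 was already visited.

So i = 1, j = 3, giving x = w[0:1] = a, y = w[1:3] = ba, z = w[3:8] = babba.
Check: |xy| = 3 ≤ 8 and |y| = 2 ≥ 1. Reading y takes D from s4 back to s4, so every xyⁱz is accepted.

ba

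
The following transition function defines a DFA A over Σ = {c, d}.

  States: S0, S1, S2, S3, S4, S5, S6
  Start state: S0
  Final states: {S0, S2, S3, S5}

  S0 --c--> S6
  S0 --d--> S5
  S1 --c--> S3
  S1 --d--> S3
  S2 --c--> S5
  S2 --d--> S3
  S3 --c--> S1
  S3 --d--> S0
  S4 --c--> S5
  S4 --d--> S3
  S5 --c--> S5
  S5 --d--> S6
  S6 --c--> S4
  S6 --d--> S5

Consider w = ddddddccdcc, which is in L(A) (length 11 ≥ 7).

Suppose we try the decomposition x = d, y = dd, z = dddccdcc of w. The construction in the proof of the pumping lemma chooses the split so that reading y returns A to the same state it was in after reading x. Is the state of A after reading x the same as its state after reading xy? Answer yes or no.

State sequence: S0 -d-> S5 -d-> S6 -d-> S5

After x (step 1): S5. After xy (step 3): S5.
They match, so y = dd drives A around a cycle from S5 back to itself; pumping y any number of times keeps A in S5 before reading z, and xyⁱz ∈ L(A) for every i ≥ 0.

yes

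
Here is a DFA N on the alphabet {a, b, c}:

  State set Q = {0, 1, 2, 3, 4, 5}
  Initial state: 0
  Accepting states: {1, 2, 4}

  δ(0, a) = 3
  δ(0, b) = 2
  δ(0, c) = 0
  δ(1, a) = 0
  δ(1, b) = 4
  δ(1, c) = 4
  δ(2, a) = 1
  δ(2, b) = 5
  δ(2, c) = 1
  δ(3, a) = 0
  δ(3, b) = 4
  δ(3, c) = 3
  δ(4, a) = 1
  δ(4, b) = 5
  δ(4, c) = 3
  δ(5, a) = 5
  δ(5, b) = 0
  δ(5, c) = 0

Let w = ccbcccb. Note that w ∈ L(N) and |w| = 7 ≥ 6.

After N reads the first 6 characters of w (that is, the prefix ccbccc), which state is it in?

3

Run of N on the first 6 characters of w = c c b c c c:
  step 0: 0  (start)
  step 1: 0  (read c: 0→0)
  step 2: 0  (read c: 0→0)
  step 3: 2  (read b: 0→2)
  step 4: 1  (read c: 2→1)
  step 5: 4  (read c: 1→4)
  step 6: 3  (read c: 4→3)

After reading 6 characters, N is in state 3.
(This kind of state-tracing is the core of the pumping-lemma construction: with 6 states, pigeonhole forces a repeat within the first 6 steps.)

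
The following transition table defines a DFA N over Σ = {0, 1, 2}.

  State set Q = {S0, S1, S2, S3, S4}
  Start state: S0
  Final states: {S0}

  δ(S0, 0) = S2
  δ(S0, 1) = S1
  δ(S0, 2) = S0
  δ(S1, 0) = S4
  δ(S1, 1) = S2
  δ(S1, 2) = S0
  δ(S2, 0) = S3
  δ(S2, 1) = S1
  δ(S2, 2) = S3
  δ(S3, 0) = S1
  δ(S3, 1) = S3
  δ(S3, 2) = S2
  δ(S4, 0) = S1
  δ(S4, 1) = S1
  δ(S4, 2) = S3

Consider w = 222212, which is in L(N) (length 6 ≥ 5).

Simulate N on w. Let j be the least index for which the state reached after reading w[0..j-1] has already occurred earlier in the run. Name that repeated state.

S0

State sequence: S0 -2-> S0 -2-> S0 -2-> S0 -2-> S0 -1-> S1 -2-> S0
First repeat at step 1: S0 was already visited.

The earliest repeat is at step j = 1: N is in S0, which it already visited at step i = 0.
The DFA has 5 states, so the proof of the pumping lemma guarantees a repeated state among the first 5+1 visited; the segment between the two visits is the pumpable y.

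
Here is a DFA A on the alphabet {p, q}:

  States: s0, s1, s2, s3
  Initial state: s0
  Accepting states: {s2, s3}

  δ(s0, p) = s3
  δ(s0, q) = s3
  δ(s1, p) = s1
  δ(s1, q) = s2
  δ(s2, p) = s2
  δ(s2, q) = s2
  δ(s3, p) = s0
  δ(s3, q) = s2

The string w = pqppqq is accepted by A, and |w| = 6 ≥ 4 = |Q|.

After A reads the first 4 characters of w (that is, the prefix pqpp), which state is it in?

State sequence: s0 -p-> s3 -q-> s2 -p-> s2 -p-> s2

After reading 4 characters, A is in state s2.
(This kind of state-tracing is the core of the pumping-lemma construction: with 4 states, pigeonhole forces a repeat within the first 4 steps.)

s2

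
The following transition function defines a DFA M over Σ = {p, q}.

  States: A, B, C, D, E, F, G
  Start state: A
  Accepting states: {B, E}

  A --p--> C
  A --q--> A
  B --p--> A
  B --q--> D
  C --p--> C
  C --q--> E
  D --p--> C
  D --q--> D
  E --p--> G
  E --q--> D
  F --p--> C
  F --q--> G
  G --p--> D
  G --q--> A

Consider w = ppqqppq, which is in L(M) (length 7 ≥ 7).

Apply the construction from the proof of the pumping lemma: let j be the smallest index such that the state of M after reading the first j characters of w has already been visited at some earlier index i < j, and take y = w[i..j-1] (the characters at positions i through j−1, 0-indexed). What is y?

State sequence: A -p-> C -p-> C -q-> E -q-> D -p-> C -p-> C -q-> E
First repeat at step 2: C was already visited.

So i = 1, j = 2, giving x = w[0:1] = p, y = w[1:2] = p, z = w[2:7] = qqppq.
Check: |xy| = 2 ≤ 7 and |y| = 1 ≥ 1. Reading y takes M from C back to C, so every xyⁱz is accepted.

p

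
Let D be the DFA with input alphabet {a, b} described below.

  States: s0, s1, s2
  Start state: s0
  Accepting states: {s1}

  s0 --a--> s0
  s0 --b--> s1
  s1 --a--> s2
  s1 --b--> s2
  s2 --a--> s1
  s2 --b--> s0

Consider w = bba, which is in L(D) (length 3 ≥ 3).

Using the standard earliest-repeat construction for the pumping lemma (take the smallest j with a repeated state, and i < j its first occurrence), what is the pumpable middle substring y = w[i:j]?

State sequence: s0 -b-> s1 -b-> s2 -a-> s1
First repeat at step 3: s1 was already visited.

So i = 1, j = 3, giving x = w[0:1] = b, y = w[1:3] = ba, z = w[3:3] = ε.
Check: |xy| = 3 ≤ 3 and |y| = 2 ≥ 1. Reading y takes D from s1 back to s1, so every xyⁱz is accepted.
Since D has 3 states, any run of length ≥ 3 visits 3+1 states, so by pigeonhole some state repeats within the first 3 steps — that repeat gives the pumpable loop.

ba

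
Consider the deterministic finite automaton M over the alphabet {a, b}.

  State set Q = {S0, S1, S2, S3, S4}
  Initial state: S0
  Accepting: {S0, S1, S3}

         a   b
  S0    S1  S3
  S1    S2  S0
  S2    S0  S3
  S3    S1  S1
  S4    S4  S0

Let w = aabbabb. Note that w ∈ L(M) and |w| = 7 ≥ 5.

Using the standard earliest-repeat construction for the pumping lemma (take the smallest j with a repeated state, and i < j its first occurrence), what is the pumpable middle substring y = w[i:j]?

abb

Run of M on w = a a b b a b b:
  step 0: S0  (start)
  step 1: S1  (read a: S0→S1)
  step 2: S2  (read a: S1→S2)
  step 3: S3  (read b: S2→S3)
  step 4: S1  (read b: S3→S1)   ← first repeat (S1 seen earlier)
  step 5: S2  (read a: S1→S2)
  step 6: S3  (read b: S2→S3)
  step 7: S1  (read b: S3→S1)

So i = 1, j = 4, giving x = w[0:1] = a, y = w[1:4] = abb, z = w[4:7] = abb.
Check: |xy| = 4 ≤ 5 and |y| = 3 ≥ 1. Reading y takes M from S1 back to S1, so every xyⁱz is accepted.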